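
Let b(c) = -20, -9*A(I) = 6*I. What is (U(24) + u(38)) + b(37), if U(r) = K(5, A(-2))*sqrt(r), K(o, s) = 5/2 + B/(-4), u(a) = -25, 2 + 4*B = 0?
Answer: -45 + 21*sqrt(6)/4 ≈ -32.140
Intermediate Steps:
B = -1/2 (B = -1/2 + (1/4)*0 = -1/2 + 0 = -1/2 ≈ -0.50000)
A(I) = -2*I/3
K(o, s) = 21/8 (K(o, s) = 5/2 - 1/2/(-4) = 5*(1/2) - 1/2*(-1/4) = 5/2 + 1/8 = 21/8)
U(r) = 21*sqrt(r)/8
(U(24) + u(38)) + b(37) = (21*sqrt(24)/8 - 25) - 20 = (21*(2*sqrt(6))/8 - 25) - 20 = (21*sqrt(6)/4 - 25) - 20 = (-25 + 21*sqrt(6)/4) - 20 = -45 + 21*sqrt(6)/4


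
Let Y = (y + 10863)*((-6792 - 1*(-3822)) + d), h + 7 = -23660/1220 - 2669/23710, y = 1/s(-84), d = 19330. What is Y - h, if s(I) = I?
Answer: 5397757275132989/30372510 ≈ 1.7772e+8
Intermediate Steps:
y = -1/84 (y = 1/(-84) = -1/84 ≈ -0.011905)
h = -38335909/1446310 (h = -7 + (-23660/1220 - 2669/23710) = -7 + (-23660*1/1220 - 2669*1/23710) = -7 + (-1183/61 - 2669/23710) = -7 - 28211739/1446310 = -38335909/1446310 ≈ -26.506)
Y = 3732088190/21 (Y = (-1/84 + 10863)*((-6792 - 1*(-3822)) + 19330) = 912491*((-6792 + 3822) + 19330)/84 = 912491*(-2970 + 19330)/84 = (912491/84)*16360 = 3732088190/21 ≈ 1.7772e+8)
Y - h = 3732088190/21 - 1*(-38335909/1446310) = 3732088190/21 + 38335909/1446310 = 5397757275132989/30372510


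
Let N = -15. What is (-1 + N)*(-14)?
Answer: 224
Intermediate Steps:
(-1 + N)*(-14) = (-1 - 15)*(-14) = -16*(-14) = 224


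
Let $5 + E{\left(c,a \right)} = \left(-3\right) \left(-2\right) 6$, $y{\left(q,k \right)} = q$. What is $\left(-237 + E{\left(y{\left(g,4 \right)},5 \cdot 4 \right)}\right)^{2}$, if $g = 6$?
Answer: $42436$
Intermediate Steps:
$E{\left(c,a \right)} = 31$ ($E{\left(c,a \right)} = -5 + \left(-3\right) \left(-2\right) 6 = -5 + 6 \cdot 6 = -5 + 36 = 31$)
$\left(-237 + E{\left(y{\left(g,4 \right)},5 \cdot 4 \right)}\right)^{2} = \left(-237 + 31\right)^{2} = \left(-206\right)^{2} = 42436$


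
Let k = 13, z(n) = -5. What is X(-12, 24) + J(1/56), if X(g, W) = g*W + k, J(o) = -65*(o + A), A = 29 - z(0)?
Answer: -139225/56 ≈ -2486.2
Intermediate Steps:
A = 34 (A = 29 - 1*(-5) = 29 + 5 = 34)
J(o) = -2210 - 65*o (J(o) = -65*(o + 34) = -65*(34 + o) = -2210 - 65*o)
X(g, W) = 13 + W*g (X(g, W) = g*W + 13 = W*g + 13 = 13 + W*g)
X(-12, 24) + J(1/56) = (13 + 24*(-12)) + (-2210 - 65/56) = (13 - 288) + (-2210 - 65*1/56) = -275 + (-2210 - 65/56) = -275 - 123825/56 = -139225/56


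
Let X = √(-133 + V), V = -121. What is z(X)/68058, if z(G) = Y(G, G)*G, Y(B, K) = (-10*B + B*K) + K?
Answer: 127/3781 - 127*I*√254/34029 ≈ 0.033589 - 0.05948*I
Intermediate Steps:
X = I*√254 (X = √(-133 - 121) = √(-254) = I*√254 ≈ 15.937*I)
Y(B, K) = K - 10*B + B*K
z(G) = G*(G² - 9*G) (z(G) = (G - 10*G + G*G)*G = (G - 10*G + G²)*G = (G² - 9*G)*G = G*(G² - 9*G))
z(X)/68058 = ((I*√254)²*(-9 + I*√254))/68058 = -254*(-9 + I*√254)*(1/68058) = (2286 - 254*I*√254)*(1/68058) = 127/3781 - 127*I*√254/34029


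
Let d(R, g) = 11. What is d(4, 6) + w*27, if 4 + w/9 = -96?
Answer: -24289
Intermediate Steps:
w = -900 (w = -36 + 9*(-96) = -36 - 864 = -900)
d(4, 6) + w*27 = 11 - 900*27 = 11 - 24300 = -24289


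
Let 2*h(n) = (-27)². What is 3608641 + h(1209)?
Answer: 7218011/2 ≈ 3.6090e+6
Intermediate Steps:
h(n) = 729/2 (h(n) = (½)*(-27)² = (½)*729 = 729/2)
3608641 + h(1209) = 3608641 + 729/2 = 7218011/2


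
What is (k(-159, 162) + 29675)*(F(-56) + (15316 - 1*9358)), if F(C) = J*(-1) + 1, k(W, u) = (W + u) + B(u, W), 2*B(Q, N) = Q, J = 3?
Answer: 177244604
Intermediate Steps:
B(Q, N) = Q/2
k(W, u) = W + 3*u/2 (k(W, u) = (W + u) + u/2 = W + 3*u/2)
F(C) = -2 (F(C) = 3*(-1) + 1 = -3 + 1 = -2)
(k(-159, 162) + 29675)*(F(-56) + (15316 - 1*9358)) = ((-159 + (3/2)*162) + 29675)*(-2 + (15316 - 1*9358)) = ((-159 + 243) + 29675)*(-2 + (15316 - 9358)) = (84 + 29675)*(-2 + 5958) = 29759*5956 = 177244604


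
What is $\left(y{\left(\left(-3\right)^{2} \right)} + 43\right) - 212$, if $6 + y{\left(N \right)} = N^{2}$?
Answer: $-94$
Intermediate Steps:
$y{\left(N \right)} = -6 + N^{2}$
$\left(y{\left(\left(-3\right)^{2} \right)} + 43\right) - 212 = \left(\left(-6 + \left(\left(-3\right)^{2}\right)^{2}\right) + 43\right) - 212 = \left(\left(-6 + 9^{2}\right) + 43\right) - 212 = \left(\left(-6 + 81\right) + 43\right) - 212 = \left(75 + 43\right) - 212 = 118 - 212 = -94$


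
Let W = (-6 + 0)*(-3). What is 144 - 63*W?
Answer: -990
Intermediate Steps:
W = 18 (W = -6*(-3) = 18)
144 - 63*W = 144 - 63*18 = 144 - 1134 = -990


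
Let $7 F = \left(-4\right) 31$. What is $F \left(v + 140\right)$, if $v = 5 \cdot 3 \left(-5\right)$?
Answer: $- \frac{8060}{7} \approx -1151.4$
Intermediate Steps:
$F = - \frac{124}{7}$ ($F = \frac{\left(-4\right) 31}{7} = \frac{1}{7} \left(-124\right) = - \frac{124}{7} \approx -17.714$)
$v = -75$ ($v = 15 \left(-5\right) = -75$)
$F \left(v + 140\right) = - \frac{124 \left(-75 + 140\right)}{7} = \left(- \frac{124}{7}\right) 65 = - \frac{8060}{7}$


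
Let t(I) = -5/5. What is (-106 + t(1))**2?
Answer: 11449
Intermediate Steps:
t(I) = -1 (t(I) = -5*1/5 = -1)
(-106 + t(1))**2 = (-106 - 1)**2 = (-107)**2 = 11449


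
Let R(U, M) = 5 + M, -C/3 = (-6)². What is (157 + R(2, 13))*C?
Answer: -18900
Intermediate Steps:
C = -108 (C = -3*(-6)² = -3*36 = -108)
(157 + R(2, 13))*C = (157 + (5 + 13))*(-108) = (157 + 18)*(-108) = 175*(-108) = -18900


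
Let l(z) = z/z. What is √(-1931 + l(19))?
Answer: I*√1930 ≈ 43.932*I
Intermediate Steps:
l(z) = 1
√(-1931 + l(19)) = √(-1931 + 1) = √(-1930) = I*√1930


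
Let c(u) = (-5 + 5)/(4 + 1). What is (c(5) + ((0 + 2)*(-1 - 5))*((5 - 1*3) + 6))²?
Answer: 9216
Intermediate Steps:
c(u) = 0 (c(u) = 0/5 = 0*(⅕) = 0)
(c(5) + ((0 + 2)*(-1 - 5))*((5 - 1*3) + 6))² = (0 + ((0 + 2)*(-1 - 5))*((5 - 1*3) + 6))² = (0 + (2*(-6))*((5 - 3) + 6))² = (0 - 12*(2 + 6))² = (0 - 12*8)² = (0 - 96)² = (-96)² = 9216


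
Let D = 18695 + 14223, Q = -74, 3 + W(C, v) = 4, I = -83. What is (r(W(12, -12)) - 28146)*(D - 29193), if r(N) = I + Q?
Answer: -105428675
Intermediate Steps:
W(C, v) = 1 (W(C, v) = -3 + 4 = 1)
D = 32918
r(N) = -157 (r(N) = -83 - 74 = -157)
(r(W(12, -12)) - 28146)*(D - 29193) = (-157 - 28146)*(32918 - 29193) = -28303*3725 = -105428675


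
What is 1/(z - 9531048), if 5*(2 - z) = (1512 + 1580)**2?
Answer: -5/57215694 ≈ -8.7389e-8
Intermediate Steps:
z = -9560454/5 (z = 2 - (1512 + 1580)**2/5 = 2 - 1/5*3092**2 = 2 - 1/5*9560464 = 2 - 9560464/5 = -9560454/5 ≈ -1.9121e+6)
1/(z - 9531048) = 1/(-9560454/5 - 9531048) = 1/(-57215694/5) = -5/57215694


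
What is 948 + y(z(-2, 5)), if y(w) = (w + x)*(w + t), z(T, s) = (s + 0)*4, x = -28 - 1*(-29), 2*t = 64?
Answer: 2040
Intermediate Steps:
t = 32 (t = (½)*64 = 32)
x = 1 (x = -28 + 29 = 1)
z(T, s) = 4*s (z(T, s) = s*4 = 4*s)
y(w) = (1 + w)*(32 + w) (y(w) = (w + 1)*(w + 32) = (1 + w)*(32 + w))
948 + y(z(-2, 5)) = 948 + (32 + (4*5)² + 33*(4*5)) = 948 + (32 + 20² + 33*20) = 948 + (32 + 400 + 660) = 948 + 1092 = 2040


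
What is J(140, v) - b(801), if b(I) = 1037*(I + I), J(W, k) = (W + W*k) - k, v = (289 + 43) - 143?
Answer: -1634863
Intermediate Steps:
v = 189 (v = 332 - 143 = 189)
J(W, k) = W - k + W*k
b(I) = 2074*I (b(I) = 1037*(2*I) = 2074*I)
J(140, v) - b(801) = (140 - 1*189 + 140*189) - 2074*801 = (140 - 189 + 26460) - 1*1661274 = 26411 - 1661274 = -1634863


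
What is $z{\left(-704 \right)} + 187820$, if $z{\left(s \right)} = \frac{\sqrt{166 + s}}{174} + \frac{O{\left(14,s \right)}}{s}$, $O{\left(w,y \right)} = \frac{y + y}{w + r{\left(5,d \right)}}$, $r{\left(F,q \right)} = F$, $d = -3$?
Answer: $\frac{3568582}{19} + \frac{i \sqrt{538}}{174} \approx 1.8782 \cdot 10^{5} + 0.1333 i$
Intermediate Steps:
$O{\left(w,y \right)} = \frac{2 y}{5 + w}$ ($O{\left(w,y \right)} = \frac{y + y}{w + 5} = \frac{2 y}{5 + w}$)
$z{\left(s \right)} = \frac{2}{19} + \frac{\sqrt{166 + s}}{174}$ ($z{\left(s \right)} = \frac{\sqrt{166 + s}}{174} + \frac{2 s \frac{1}{5 + 14}}{s} = \sqrt{166 + s} \frac{1}{174} + \frac{2 s \frac{1}{19}}{s} = \frac{\sqrt{166 + s}}{174} + \frac{2 s \frac{1}{19}}{s} = \frac{\sqrt{166 + s}}{174} + \frac{\frac{2}{19} s}{s} = \frac{\sqrt{166 + s}}{174} + \frac{2}{19} = \frac{2}{19} + \frac{\sqrt{166 + s}}{174}$)
$z{\left(-704 \right)} + 187820 = \left(\frac{2}{19} + \frac{\sqrt{166 - 704}}{174}\right) + 187820 = \left(\frac{2}{19} + \frac{\sqrt{-538}}{174}\right) + 187820 = \left(\frac{2}{19} + \frac{i \sqrt{538}}{174}\right) + 187820 = \frac{3568582}{19} + \frac{i \sqrt{538}}{174}$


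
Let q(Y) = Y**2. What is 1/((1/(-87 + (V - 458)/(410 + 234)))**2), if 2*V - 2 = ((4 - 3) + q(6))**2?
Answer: 254179249/33856 ≈ 7507.7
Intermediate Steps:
V = 1371/2 (V = 1 + ((4 - 3) + 6**2)**2/2 = 1 + (1 + 36)**2/2 = 1 + (1/2)*37**2 = 1 + (1/2)*1369 = 1 + 1369/2 = 1371/2 ≈ 685.50)
1/((1/(-87 + (V - 458)/(410 + 234)))**2) = 1/((1/(-87 + (1371/2 - 458)/(410 + 234)))**2) = 1/((1/(-87 + (455/2)/644))**2) = 1/((1/(-87 + (455/2)*(1/644)))**2) = 1/((1/(-87 + 65/184))**2) = 1/((1/(-15943/184))**2) = 1/((-184/15943)**2) = 1/(33856/254179249) = 254179249/33856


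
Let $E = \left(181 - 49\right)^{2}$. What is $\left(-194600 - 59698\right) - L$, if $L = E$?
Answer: $-271722$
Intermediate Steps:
$E = 17424$ ($E = 132^{2} = 17424$)
$L = 17424$
$\left(-194600 - 59698\right) - L = \left(-194600 - 59698\right) - 17424 = -254298 - 17424 = -271722$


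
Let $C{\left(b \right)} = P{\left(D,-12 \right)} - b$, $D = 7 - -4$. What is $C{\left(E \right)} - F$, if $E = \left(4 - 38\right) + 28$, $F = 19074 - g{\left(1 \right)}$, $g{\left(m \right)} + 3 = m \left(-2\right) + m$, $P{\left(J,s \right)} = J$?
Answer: $-19061$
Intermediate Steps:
$D = 11$ ($D = 7 + 4 = 11$)
$g{\left(m \right)} = -3 - m$ ($g{\left(m \right)} = -3 + \left(m \left(-2\right) + m\right) = -3 + \left(- 2 m + m\right) = -3 - m$)
$F = 19078$ ($F = 19074 - \left(-3 - 1\right) = 19074 - -4 = 19074 + 4 = 19078$)
$E = -6$ ($E = -34 + 28 = -6$)
$C{\left(b \right)} = 11 - b$
$C{\left(E \right)} - F = \left(11 - -6\right) - 19078 = \left(11 + 6\right) - 19078 = 17 - 19078 = -19061$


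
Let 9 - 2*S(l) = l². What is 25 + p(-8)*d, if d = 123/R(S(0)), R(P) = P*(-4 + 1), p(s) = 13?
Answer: -841/9 ≈ -93.444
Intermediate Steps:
S(l) = 9/2 - l²/2
R(P) = -3*P (R(P) = P*(-3) = -3*P)
d = -82/9 (d = 123/((-3*(9/2 - ½*0²))) = 123/((-3*(9/2 - ½*0))) = 123/((-3*(9/2 + 0))) = 123/((-3*9/2)) = 123/(-27/2) = 123*(-2/27) = -82/9 ≈ -9.1111)
25 + p(-8)*d = 25 + 13*(-82/9) = 25 - 1066/9 = -841/9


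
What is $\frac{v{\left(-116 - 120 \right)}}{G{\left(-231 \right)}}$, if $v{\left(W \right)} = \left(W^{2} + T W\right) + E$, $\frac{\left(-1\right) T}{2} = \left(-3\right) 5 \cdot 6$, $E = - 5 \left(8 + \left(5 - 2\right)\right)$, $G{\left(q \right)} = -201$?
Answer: $- \frac{4387}{67} \approx -65.478$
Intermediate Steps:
$E = -55$ ($E = - 5 \left(8 + \left(5 - 2\right)\right) = - 5 \left(8 + 3\right) = \left(-5\right) 11 = -55$)
$T = 180$ ($T = - 2 \left(-3\right) 5 \cdot 6 = - 2 \left(\left(-15\right) 6\right) = \left(-2\right) \left(-90\right) = 180$)
$v{\left(W \right)} = -55 + W^{2} + 180 W$ ($v{\left(W \right)} = \left(W^{2} + 180 W\right) - 55 = -55 + W^{2} + 180 W$)
$\frac{v{\left(-116 - 120 \right)}}{G{\left(-231 \right)}} = \frac{-55 + \left(-116 - 120\right)^{2} + 180 \left(-116 - 120\right)}{-201} = \left(-55 + \left(-116 - 120\right)^{2} + 180 \left(-116 - 120\right)\right) \left(- \frac{1}{201}\right) = \left(-55 + \left(-236\right)^{2} + 180 \left(-236\right)\right) \left(- \frac{1}{201}\right) = \left(-55 + 55696 - 42480\right) \left(- \frac{1}{201}\right) = 13161 \left(- \frac{1}{201}\right) = - \frac{4387}{67}$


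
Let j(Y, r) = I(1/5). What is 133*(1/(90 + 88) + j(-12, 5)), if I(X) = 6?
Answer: 142177/178 ≈ 798.75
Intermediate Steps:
j(Y, r) = 6
133*(1/(90 + 88) + j(-12, 5)) = 133*(1/(90 + 88) + 6) = 133*(1/178 + 6) = 133*(1069/178) = 142177/178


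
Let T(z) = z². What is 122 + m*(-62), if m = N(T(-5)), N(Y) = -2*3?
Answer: 494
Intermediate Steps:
N(Y) = -6
m = -6
122 + m*(-62) = 122 - 6*(-62) = 122 + 372 = 494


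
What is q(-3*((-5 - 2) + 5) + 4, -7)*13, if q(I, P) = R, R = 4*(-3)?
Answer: -156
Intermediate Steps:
R = -12
q(I, P) = -12
q(-3*((-5 - 2) + 5) + 4, -7)*13 = -12*13 = -156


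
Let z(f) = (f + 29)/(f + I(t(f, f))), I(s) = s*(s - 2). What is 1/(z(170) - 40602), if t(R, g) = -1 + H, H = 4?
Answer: -173/7023947 ≈ -2.4630e-5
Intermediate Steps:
t(R, g) = 3 (t(R, g) = -1 + 4 = 3)
I(s) = s*(-2 + s)
z(f) = (29 + f)/(3 + f) (z(f) = (f + 29)/(f + 3*(-2 + 3)) = (29 + f)/(f + 3*1) = (29 + f)/(f + 3) = (29 + f)/(3 + f))
1/(z(170) - 40602) = 1/((29 + 170)/(3 + 170) - 40602) = 1/(199/173 - 40602) = 1/(-7023947/173) = -173/7023947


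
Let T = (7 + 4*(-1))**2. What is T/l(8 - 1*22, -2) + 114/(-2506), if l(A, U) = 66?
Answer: 2505/27566 ≈ 0.090873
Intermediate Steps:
T = 9 (T = (7 - 4)**2 = 3**2 = 9)
T/l(8 - 1*22, -2) + 114/(-2506) = 9/66 + 114/(-2506) = 9*(1/66) + 114*(-1/2506) = 3/22 - 57/1253 = 2505/27566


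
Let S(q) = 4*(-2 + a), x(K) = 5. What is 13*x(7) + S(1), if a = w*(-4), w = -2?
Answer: 89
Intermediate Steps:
a = 8 (a = -2*(-4) = 8)
S(q) = 24 (S(q) = 4*(-2 + 8) = 4*6 = 24)
13*x(7) + S(1) = 13*5 + 24 = 65 + 24 = 89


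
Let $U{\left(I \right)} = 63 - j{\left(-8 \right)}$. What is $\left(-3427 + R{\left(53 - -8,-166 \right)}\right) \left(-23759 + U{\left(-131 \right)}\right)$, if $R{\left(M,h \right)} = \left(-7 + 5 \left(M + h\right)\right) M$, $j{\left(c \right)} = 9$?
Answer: $850511695$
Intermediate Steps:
$U{\left(I \right)} = 54$ ($U{\left(I \right)} = 63 - 9 = 54$)
$R{\left(M,h \right)} = M \left(-7 + 5 M + 5 h\right)$ ($R{\left(M,h \right)} = \left(-7 + \left(5 M + 5 h\right)\right) M = \left(-7 + 5 M + 5 h\right) M = M \left(-7 + 5 M + 5 h\right)$)
$\left(-3427 + R{\left(53 - -8,-166 \right)}\right) \left(-23759 + U{\left(-131 \right)}\right) = \left(-3427 + \left(53 - -8\right) \left(-7 + 5 \left(53 - -8\right) + 5 \left(-166\right)\right)\right) \left(-23759 + 54\right) = \left(-3427 + \left(53 + 8\right) \left(-7 + 5 \left(53 + 8\right) - 830\right)\right) \left(-23705\right) = \left(-3427 + 61 \left(-7 + 5 \cdot 61 - 830\right)\right) \left(-23705\right) = \left(-3427 + 61 \left(-7 + 305 - 830\right)\right) \left(-23705\right) = \left(-3427 + 61 \left(-532\right)\right) \left(-23705\right) = \left(-3427 - 32452\right) \left(-23705\right) = \left(-35879\right) \left(-23705\right) = 850511695$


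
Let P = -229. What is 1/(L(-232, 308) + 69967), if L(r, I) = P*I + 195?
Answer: -1/370 ≈ -0.0027027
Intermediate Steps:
L(r, I) = 195 - 229*I (L(r, I) = -229*I + 195 = 195 - 229*I)
1/(L(-232, 308) + 69967) = 1/((195 - 229*308) + 69967) = 1/((195 - 70532) + 69967) = 1/(-70337 + 69967) = 1/(-370) = -1/370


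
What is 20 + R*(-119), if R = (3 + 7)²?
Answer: -11880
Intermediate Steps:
R = 100 (R = 10² = 100)
20 + R*(-119) = 20 + 100*(-119) = 20 - 11900 = -11880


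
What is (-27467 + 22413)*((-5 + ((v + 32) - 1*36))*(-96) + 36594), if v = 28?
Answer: -175727580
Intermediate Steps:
(-27467 + 22413)*((-5 + ((v + 32) - 1*36))*(-96) + 36594) = (-27467 + 22413)*((-5 + ((28 + 32) - 1*36))*(-96) + 36594) = -5054*((-5 + (60 - 36))*(-96) + 36594) = -5054*((-5 + 24)*(-96) + 36594) = -5054*(19*(-96) + 36594) = -5054*(-1824 + 36594) = -5054*34770 = -175727580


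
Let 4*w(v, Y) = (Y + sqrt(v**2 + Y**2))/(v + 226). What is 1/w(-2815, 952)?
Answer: 9858912/7924225 - 10356*sqrt(8830529)/7924225 ≈ -2.6394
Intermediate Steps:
w(v, Y) = (Y + sqrt(Y**2 + v**2))/(4*(226 + v)) (w(v, Y) = ((Y + sqrt(v**2 + Y**2))/(v + 226))/4 = ((Y + sqrt(Y**2 + v**2))/(226 + v))/4 = (Y + sqrt(Y**2 + v**2))/(4*(226 + v)))
1/w(-2815, 952) = 1/((952 + sqrt(952**2 + (-2815)**2))/(4*(226 - 2815))) = 1/((1/4)*(952 + sqrt(906304 + 7924225))/(-2589)) = 1/((1/4)*(-1/2589)*(952 + sqrt(8830529))) = 1/(-238/2589 - sqrt(8830529)/10356)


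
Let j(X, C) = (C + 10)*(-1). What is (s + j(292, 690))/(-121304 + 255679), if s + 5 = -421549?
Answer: -422254/134375 ≈ -3.1424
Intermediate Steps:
s = -421554 (s = -5 - 421549 = -421554)
j(X, C) = -10 - C (j(X, C) = (10 + C)*(-1) = -10 - C)
(s + j(292, 690))/(-121304 + 255679) = (-421554 + (-10 - 1*690))/(-121304 + 255679) = (-421554 + (-10 - 690))/134375 = (-421554 - 700)*(1/134375) = -422254*1/134375 = -422254/134375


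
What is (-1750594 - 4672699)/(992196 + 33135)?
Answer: -6423293/1025331 ≈ -6.2646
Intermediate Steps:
(-1750594 - 4672699)/(992196 + 33135) = -6423293/1025331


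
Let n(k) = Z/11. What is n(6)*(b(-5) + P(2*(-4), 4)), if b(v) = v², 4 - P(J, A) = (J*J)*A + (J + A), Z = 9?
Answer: -2007/11 ≈ -182.45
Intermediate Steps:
n(k) = 9/11
P(J, A) = 4 - A - J - A*J² (P(J, A) = 4 - ((J*J)*A + (J + A)) = 4 - (J²*A + (A + J)) = 4 - (A*J² + (A + J)) = 4 - (A + J + A*J²) = 4 + (-A - J - A*J²) = 4 - A - J - A*J²)
n(6)*(b(-5) + P(2*(-4), 4)) = 9*((-5)² + (4 - 1*4 - 2*(-4) - 1*4*(2*(-4))²))/11 = 9*(25 + (4 - 4 - 1*(-8) - 1*4*(-8)²))/11 = 9*(25 + (4 - 4 + 8 - 1*4*64))/11 = 9*(25 + (4 - 4 + 8 - 256))/11 = 9*(25 - 248)/11 = (9/11)*(-223) = -2007/11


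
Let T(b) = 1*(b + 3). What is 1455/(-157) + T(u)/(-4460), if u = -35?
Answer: -1621069/175055 ≈ -9.2603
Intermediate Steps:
T(b) = 3 + b (T(b) = 1*(3 + b) = 3 + b)
1455/(-157) + T(u)/(-4460) = 1455/(-157) + (3 - 35)/(-4460) = 1455*(-1/157) - 32*(-1/4460) = -1455/157 + 8/1115 = -1621069/175055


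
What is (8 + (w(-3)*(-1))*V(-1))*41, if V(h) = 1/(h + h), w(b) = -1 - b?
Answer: 369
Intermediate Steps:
V(h) = 1/(2*h)
(8 + (w(-3)*(-1))*V(-1))*41 = (8 + ((-1 - 1*(-3))*(-1))*((1/2)/(-1)))*41 = (8 + ((-1 + 3)*(-1))*((1/2)*(-1)))*41 = (8 + (2*(-1))*(-1/2))*41 = (8 - 2*(-1/2))*41 = (8 + 1)*41 = 9*41 = 369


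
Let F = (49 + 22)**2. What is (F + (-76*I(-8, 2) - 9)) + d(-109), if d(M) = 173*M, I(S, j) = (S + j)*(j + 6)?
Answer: -10177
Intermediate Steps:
I(S, j) = (6 + j)*(S + j) (I(S, j) = (S + j)*(6 + j) = (6 + j)*(S + j))
F = 5041 (F = 71**2 = 5041)
(F + (-76*I(-8, 2) - 9)) + d(-109) = (5041 + (-76*(2**2 + 6*(-8) + 6*2 - 8*2) - 9)) + 173*(-109) = (5041 + (-76*(4 - 48 + 12 - 16) - 9)) - 18857 = (5041 + (-76*(-48) - 9)) - 18857 = (5041 + (3648 - 9)) - 18857 = (5041 + 3639) - 18857 = 8680 - 18857 = -10177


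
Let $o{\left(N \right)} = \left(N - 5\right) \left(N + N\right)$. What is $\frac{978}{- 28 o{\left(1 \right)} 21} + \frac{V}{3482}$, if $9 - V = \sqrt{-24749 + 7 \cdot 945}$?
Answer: $\frac{287311}{1364944} - \frac{i \sqrt{18134}}{3482} \approx 0.21049 - 0.038674 i$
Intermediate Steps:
$o{\left(N \right)} = 2 N \left(-5 + N\right)$ ($o{\left(N \right)} = \left(-5 + N\right) 2 N = 2 N \left(-5 + N\right)$)
$V = 9 - i \sqrt{18134}$ ($V = 9 - \sqrt{-24749 + 7 \cdot 945} = 9 - \sqrt{-24749 + 6615} = 9 - \sqrt{-18134} = 9 - i \sqrt{18134} \approx 9.0 - 134.66 i$)
$\frac{978}{- 28 o{\left(1 \right)} 21} + \frac{V}{3482} = \frac{978}{- 28 \cdot 2 \cdot 1 \left(-5 + 1\right) 21} + \frac{9 - i \sqrt{18134}}{3482} = \frac{978}{- 28 \cdot 2 \cdot 1 \left(-4\right) 21} + \left(9 - i \sqrt{18134}\right) \frac{1}{3482} = \frac{978}{\left(-28\right) \left(-8\right) 21} + \left(\frac{9}{3482} - \frac{i \sqrt{18134}}{3482}\right) = \frac{978}{224 \cdot 21} + \left(\frac{9}{3482} - \frac{i \sqrt{18134}}{3482}\right) = \frac{978}{4704} + \left(\frac{9}{3482} - \frac{i \sqrt{18134}}{3482}\right) = 978 \cdot \frac{1}{4704} + \left(\frac{9}{3482} - \frac{i \sqrt{18134}}{3482}\right) = \frac{163}{784} + \left(\frac{9}{3482} - \frac{i \sqrt{18134}}{3482}\right) = \frac{287311}{1364944} - \frac{i \sqrt{18134}}{3482}$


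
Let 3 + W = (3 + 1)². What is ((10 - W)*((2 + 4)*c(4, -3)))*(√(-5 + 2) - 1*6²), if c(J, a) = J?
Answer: 2592 - 72*I*√3 ≈ 2592.0 - 124.71*I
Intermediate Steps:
W = 13 (W = -3 + (3 + 1)² = -3 + 4² = -3 + 16 = 13)
((10 - W)*((2 + 4)*c(4, -3)))*(√(-5 + 2) - 1*6²) = ((10 - 1*13)*((2 + 4)*4))*(√(-5 + 2) - 1*6²) = ((10 - 13)*(6*4))*(√(-3) - 1*36) = (-3*24)*(I*√3 - 36) = -72*(-36 + I*√3) = 2592 - 72*I*√3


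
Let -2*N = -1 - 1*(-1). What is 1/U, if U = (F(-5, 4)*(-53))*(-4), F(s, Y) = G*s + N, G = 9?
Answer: -1/9540 ≈ -0.00010482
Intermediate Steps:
N = 0 (N = -(-1 - 1*(-1))/2 = -(-1 + 1)/2 = -½*0 = 0)
F(s, Y) = 9*s (F(s, Y) = 9*s + 0 = 9*s)
U = -9540 (U = ((9*(-5))*(-53))*(-4) = -45*(-53)*(-4) = 2385*(-4) = -9540)
1/U = 1/(-9540) = -1/9540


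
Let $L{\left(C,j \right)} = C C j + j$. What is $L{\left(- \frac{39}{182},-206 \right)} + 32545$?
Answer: $\frac{3168295}{98} \approx 32330.0$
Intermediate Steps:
$L{\left(C,j \right)} = j + j C^{2}$ ($L{\left(C,j \right)} = C^{2} j + j = j C^{2} + j = j + j C^{2}$)
$L{\left(- \frac{39}{182},-206 \right)} + 32545 = - 206 \left(1 + \left(- \frac{39}{182}\right)^{2}\right) + 32545 = - 206 \left(1 + \left(\left(-39\right) \frac{1}{182}\right)^{2}\right) + 32545 = - 206 \left(1 + \left(- \frac{3}{14}\right)^{2}\right) + 32545 = - 206 \left(1 + \frac{9}{196}\right) + 32545 = \left(-206\right) \frac{205}{196} + 32545 = - \frac{21115}{98} + 32545 = \frac{3168295}{98}$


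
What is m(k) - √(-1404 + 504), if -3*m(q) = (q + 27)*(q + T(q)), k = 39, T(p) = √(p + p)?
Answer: -858 - 30*I - 22*√78 ≈ -1052.3 - 30.0*I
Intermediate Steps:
T(p) = √2*√p (T(p) = √(2*p) = √2*√p)
m(q) = -(27 + q)*(q + √2*√q)/3 (m(q) = -(q + 27)*(q + √2*√q)/3 = -(27 + q)*(q + √2*√q)/3)
m(k) - √(-1404 + 504) = (-9*39 - ⅓*39² - 9*√2*√39 - √2*39^(3/2)/3) - √(-1404 + 504) = (-351 - ⅓*1521 - 9*√78 - √2*39*√39/3) - √(-900) = (-351 - 507 - 9*√78 - 13*√78) - 30*I = (-858 - 22*√78) - 30*I = -858 - 30*I - 22*√78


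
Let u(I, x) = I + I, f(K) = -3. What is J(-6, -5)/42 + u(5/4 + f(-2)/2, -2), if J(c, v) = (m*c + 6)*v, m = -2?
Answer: -37/14 ≈ -2.6429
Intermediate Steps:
J(c, v) = v*(6 - 2*c) (J(c, v) = (-2*c + 6)*v = (6 - 2*c)*v = v*(6 - 2*c))
u(I, x) = 2*I
J(-6, -5)/42 + u(5/4 + f(-2)/2, -2) = (2*(-5)*(3 - 1*(-6)))/42 + 2*(5/4 - 3/2) = (2*(-5)*(3 + 6))/42 + 2*(5*(¼) - 3*½) = (2*(-5)*9)/42 + 2*(5/4 - 3/2) = (1/42)*(-90) + 2*(-¼) = -15/7 - ½ = -37/14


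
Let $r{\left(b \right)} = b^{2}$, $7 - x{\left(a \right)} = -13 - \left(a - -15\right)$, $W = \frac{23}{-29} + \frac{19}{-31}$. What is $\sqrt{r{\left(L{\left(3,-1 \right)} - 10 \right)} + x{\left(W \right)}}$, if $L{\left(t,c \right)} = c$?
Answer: $\frac{2 \sqrt{31235755}}{899} \approx 12.434$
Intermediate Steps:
$W = - \frac{1264}{899}$ ($W = 23 \left(- \frac{1}{29}\right) + 19 \left(- \frac{1}{31}\right) = - \frac{23}{29} - \frac{19}{31} = - \frac{1264}{899} \approx -1.406$)
$x{\left(a \right)} = 35 + a$ ($x{\left(a \right)} = 7 - \left(-13 - \left(a - -15\right)\right) = 7 - \left(-13 - \left(a + 15\right)\right) = 7 - \left(-13 - \left(15 + a\right)\right) = 7 - \left(-28 - a\right) = 7 + \left(28 + a\right) = 35 + a$)
$\sqrt{r{\left(L{\left(3,-1 \right)} - 10 \right)} + x{\left(W \right)}} = \sqrt{\left(-1 - 10\right)^{2} + \left(35 - \frac{1264}{899}\right)} = \sqrt{\left(-11\right)^{2} + \frac{30201}{899}} = \sqrt{121 + \frac{30201}{899}} = \sqrt{\frac{138980}{899}} = \frac{2 \sqrt{31235755}}{899}$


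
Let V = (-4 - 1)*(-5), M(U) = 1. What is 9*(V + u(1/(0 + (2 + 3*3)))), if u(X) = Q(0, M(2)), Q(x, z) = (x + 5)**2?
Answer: 450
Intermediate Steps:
Q(x, z) = (5 + x)**2
u(X) = 25 (u(X) = (5 + 0)**2 = 5**2 = 25)
V = 25 (V = -5*(-5) = 25)
9*(V + u(1/(0 + (2 + 3*3)))) = 9*(25 + 25) = 9*50 = 450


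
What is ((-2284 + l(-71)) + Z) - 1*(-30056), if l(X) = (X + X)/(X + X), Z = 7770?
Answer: 35543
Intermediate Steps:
l(X) = 1 (l(X) = (2*X)/((2*X)) = (2*X)*(1/(2*X)) = 1)
((-2284 + l(-71)) + Z) - 1*(-30056) = ((-2284 + 1) + 7770) - 1*(-30056) = (-2283 + 7770) + 30056 = 5487 + 30056 = 35543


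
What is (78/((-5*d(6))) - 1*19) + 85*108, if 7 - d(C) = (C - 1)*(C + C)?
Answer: 2427743/265 ≈ 9161.3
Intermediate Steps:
d(C) = 7 - 2*C*(-1 + C) (d(C) = 7 - (C - 1)*(C + C) = 7 - (-1 + C)*2*C = 7 - 2*C*(-1 + C))
(78/((-5*d(6))) - 1*19) + 85*108 = (78/((-5*(7 - 2*6² + 2*6))) - 1*19) + 85*108 = (78/((-5*(7 - 2*36 + 12))) - 19) + 9180 = (78/((-5*(7 - 72 + 12))) - 19) + 9180 = (78/((-5*(-53))) - 19) + 9180 = (78/265 - 19) + 9180 = -4957/265 + 9180 = 2427743/265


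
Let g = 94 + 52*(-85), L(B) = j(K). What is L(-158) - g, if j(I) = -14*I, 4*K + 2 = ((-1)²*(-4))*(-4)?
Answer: 4277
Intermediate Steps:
K = 7/2 (K = -½ + (((-1)²*(-4))*(-4))/4 = -½ + ((1*(-4))*(-4))/4 = -½ + (-4*(-4))/4 = -½ + (¼)*16 = -½ + 4 = 7/2 ≈ 3.5000)
L(B) = -49 (L(B) = -14*7/2 = -49)
g = -4326 (g = 94 - 4420 = -4326)
L(-158) - g = -49 - 1*(-4326) = -49 + 4326 = 4277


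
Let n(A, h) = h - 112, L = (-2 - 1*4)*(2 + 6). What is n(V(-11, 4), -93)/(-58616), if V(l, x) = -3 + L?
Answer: 205/58616 ≈ 0.0034973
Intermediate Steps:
L = -48 (L = (-2 - 4)*8 = -6*8 = -48)
V(l, x) = -51 (V(l, x) = -3 - 48 = -51)
n(A, h) = -112 + h
n(V(-11, 4), -93)/(-58616) = (-112 - 93)/(-58616) = -205*(-1/58616) = 205/58616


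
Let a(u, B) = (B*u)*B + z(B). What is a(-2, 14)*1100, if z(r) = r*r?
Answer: -215600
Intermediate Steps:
z(r) = r²
a(u, B) = B² + u*B² (a(u, B) = (B*u)*B + B² = u*B² + B² = B² + u*B²)
a(-2, 14)*1100 = (14²*(1 - 2))*1100 = (196*(-1))*1100 = -196*1100 = -215600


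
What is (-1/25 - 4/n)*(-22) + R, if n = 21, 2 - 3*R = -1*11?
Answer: 4937/525 ≈ 9.4038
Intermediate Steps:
R = 13/3 (R = ⅔ - (-1)*11/3 = ⅔ - ⅓*(-11) = ⅔ + 11/3 = 13/3 ≈ 4.3333)
(-1/25 - 4/n)*(-22) + R = (-1/25 - 4/21)*(-22) + 13/3 = -121/525*(-22) + 13/3 = 2662/525 + 13/3 = 4937/525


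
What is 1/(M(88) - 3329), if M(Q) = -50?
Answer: -1/3379 ≈ -0.00029595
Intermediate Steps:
1/(M(88) - 3329) = 1/(-50 - 3329) = 1/(-3379) = -1/3379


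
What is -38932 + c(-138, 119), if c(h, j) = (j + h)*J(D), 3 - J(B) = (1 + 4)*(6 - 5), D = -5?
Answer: -38894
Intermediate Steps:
J(B) = -2 (J(B) = 3 - (1 + 4)*(6 - 5) = 3 - 5 = -2)
c(h, j) = -2*h - 2*j (c(h, j) = (j + h)*(-2) = (h + j)*(-2) = -2*h - 2*j)
-38932 + c(-138, 119) = -38932 + (-2*(-138) - 2*119) = -38932 + (276 - 238) = -38932 + 38 = -38894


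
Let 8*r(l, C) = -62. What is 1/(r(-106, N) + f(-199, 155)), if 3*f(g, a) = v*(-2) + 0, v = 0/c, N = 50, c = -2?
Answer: -4/31 ≈ -0.12903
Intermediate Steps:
v = 0 (v = 0/(-2) = 0*(-½) = 0)
r(l, C) = -31/4 (r(l, C) = (⅛)*(-62) = -31/4)
f(g, a) = 0 (f(g, a) = (0*(-2) + 0)/3 = (0 + 0)/3 = (⅓)*0 = 0)
1/(r(-106, N) + f(-199, 155)) = 1/(-31/4 + 0) = 1/(-31/4) = -4/31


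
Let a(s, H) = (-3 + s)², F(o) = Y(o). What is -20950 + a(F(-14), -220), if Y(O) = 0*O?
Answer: -20941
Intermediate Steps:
Y(O) = 0
F(o) = 0
-20950 + a(F(-14), -220) = -20950 + (-3 + 0)² = -20950 + (-3)² = -20950 + 9 = -20941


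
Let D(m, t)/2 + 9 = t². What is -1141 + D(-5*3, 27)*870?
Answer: 1251659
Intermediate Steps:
D(m, t) = -18 + 2*t²
-1141 + D(-5*3, 27)*870 = -1141 + (-18 + 2*27²)*870 = -1141 + (-18 + 2*729)*870 = -1141 + (-18 + 1458)*870 = -1141 + 1440*870 = -1141 + 1252800 = 1251659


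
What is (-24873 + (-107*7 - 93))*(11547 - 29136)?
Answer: 452301135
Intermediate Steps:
(-24873 + (-107*7 - 93))*(11547 - 29136) = (-24873 + (-749 - 93))*(-17589) = (-24873 - 842)*(-17589) = -25715*(-17589) = 452301135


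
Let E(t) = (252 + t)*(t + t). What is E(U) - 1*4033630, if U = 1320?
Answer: 116450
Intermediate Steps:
E(t) = 2*t*(252 + t) (E(t) = (252 + t)*(2*t) = 2*t*(252 + t))
E(U) - 1*4033630 = 2*1320*(252 + 1320) - 1*4033630 = 2*1320*1572 - 4033630 = 4150080 - 4033630 = 116450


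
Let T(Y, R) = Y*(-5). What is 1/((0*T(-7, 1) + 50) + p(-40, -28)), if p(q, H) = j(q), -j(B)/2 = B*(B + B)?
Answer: -1/6350 ≈ -0.00015748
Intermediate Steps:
T(Y, R) = -5*Y
j(B) = -4*B² (j(B) = -2*B*(B + B) = -2*B*2*B = -4*B²)
p(q, H) = -4*q²
1/((0*T(-7, 1) + 50) + p(-40, -28)) = 1/((0*(-5*(-7)) + 50) - 4*(-40)²) = 1/((0*35 + 50) - 4*1600) = 1/((0 + 50) - 6400) = 1/(50 - 6400) = 1/(-6350) = -1/6350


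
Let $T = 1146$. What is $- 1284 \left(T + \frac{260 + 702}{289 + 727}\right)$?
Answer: $- \frac{187030329}{127} \approx -1.4727 \cdot 10^{6}$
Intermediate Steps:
$- 1284 \left(T + \frac{260 + 702}{289 + 727}\right) = - 1284 \left(1146 + \frac{260 + 702}{289 + 727}\right) = - 1284 \left(1146 + \frac{962}{1016}\right) = - 1284 \left(1146 + 962 \cdot \frac{1}{1016}\right) = - 1284 \left(1146 + \frac{481}{508}\right) = \left(-1284\right) \frac{582649}{508} = - \frac{187030329}{127}$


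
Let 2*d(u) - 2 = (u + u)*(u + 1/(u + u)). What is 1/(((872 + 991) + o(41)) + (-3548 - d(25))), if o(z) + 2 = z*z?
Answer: -2/1265 ≈ -0.0015810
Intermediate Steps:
o(z) = -2 + z² (o(z) = -2 + z*z = -2 + z²)
d(u) = 1 + u*(u + 1/(2*u)) (d(u) = 1 + ((u + u)*(u + 1/(u + u)))/2 = 1 + ((2*u)*(u + 1/(2*u)))/2 = 1 + (2*u*(u + 1/(2*u)))/2 = 1 + u*(u + 1/(2*u)))
1/(((872 + 991) + o(41)) + (-3548 - d(25))) = 1/(((872 + 991) + (-2 + 41²)) + (-3548 - (3/2 + 25²))) = 1/((1863 + (-2 + 1681)) + (-3548 - (3/2 + 625))) = 1/((1863 + 1679) + (-3548 - 1*1253/2)) = 1/(3542 + (-3548 - 1253/2)) = 1/(3542 - 8349/2) = 1/(-1265/2) = -2/1265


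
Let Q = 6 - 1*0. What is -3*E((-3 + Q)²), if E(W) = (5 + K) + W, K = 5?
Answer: -57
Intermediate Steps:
Q = 6 (Q = 6 + 0 = 6)
E(W) = 10 + W (E(W) = (5 + 5) + W = 10 + W)
-3*E((-3 + Q)²) = -3*(10 + (-3 + 6)²) = -3*(10 + 3²) = -3*(10 + 9) = -3*19 = -57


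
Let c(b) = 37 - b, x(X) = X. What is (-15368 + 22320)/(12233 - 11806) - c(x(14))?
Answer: -2869/427 ≈ -6.7190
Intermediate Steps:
(-15368 + 22320)/(12233 - 11806) - c(x(14)) = (-15368 + 22320)/(12233 - 11806) - (37 - 1*14) = 6952/427 - (37 - 14) = 6952*(1/427) - 1*23 = 6952/427 - 23 = -2869/427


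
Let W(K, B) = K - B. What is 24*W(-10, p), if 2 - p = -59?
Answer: -1704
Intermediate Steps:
p = 61 (p = 2 - 1*(-59) = 2 + 59 = 61)
24*W(-10, p) = 24*(-10 - 1*61) = 24*(-10 - 61) = 24*(-71) = -1704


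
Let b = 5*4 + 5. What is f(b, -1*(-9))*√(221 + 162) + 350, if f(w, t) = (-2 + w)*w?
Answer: 350 + 575*√383 ≈ 11603.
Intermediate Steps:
b = 25 (b = 20 + 5 = 25)
f(w, t) = w*(-2 + w)
f(b, -1*(-9))*√(221 + 162) + 350 = (25*(-2 + 25))*√(221 + 162) + 350 = (25*23)*√383 + 350 = 575*√383 + 350 = 350 + 575*√383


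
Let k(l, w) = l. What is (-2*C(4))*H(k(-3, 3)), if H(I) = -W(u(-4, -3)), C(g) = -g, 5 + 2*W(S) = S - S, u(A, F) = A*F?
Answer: 20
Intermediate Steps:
W(S) = -5/2 (W(S) = -5/2 + (S - S)/2 = -5/2 + (1/2)*0 = -5/2 + 0 = -5/2)
H(I) = 5/2 (H(I) = -1*(-5/2) = 5/2)
(-2*C(4))*H(k(-3, 3)) = -(-2)*4*(5/2) = -2*(-4)*(5/2) = 8*(5/2) = 20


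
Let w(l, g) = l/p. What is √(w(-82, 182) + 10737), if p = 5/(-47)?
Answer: √287695/5 ≈ 107.27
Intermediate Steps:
p = -5/47 (p = 5*(-1/47) = -5/47 ≈ -0.10638)
w(l, g) = -47*l/5 (w(l, g) = l/(-5/47) = l*(-47/5) = -47*l/5)
√(w(-82, 182) + 10737) = √(-47/5*(-82) + 10737) = √(3854/5 + 10737) = √(57539/5) = √287695/5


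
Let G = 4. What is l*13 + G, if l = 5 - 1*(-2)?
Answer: 95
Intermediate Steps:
l = 7 (l = 5 + 2 = 7)
l*13 + G = 7*13 + 4 = 91 + 4 = 95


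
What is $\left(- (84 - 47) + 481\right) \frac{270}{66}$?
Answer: $\frac{19980}{11} \approx 1816.4$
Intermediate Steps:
$\left(- (84 - 47) + 481\right) \frac{270}{66} = \left(\left(-1\right) 37 + 481\right) 270 \cdot \frac{1}{66} = \left(-37 + 481\right) \frac{45}{11} = 444 \cdot \frac{45}{11} = \frac{19980}{11}$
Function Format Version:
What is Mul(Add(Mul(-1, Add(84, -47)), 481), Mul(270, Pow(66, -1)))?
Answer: Rational(19980, 11) ≈ 1816.4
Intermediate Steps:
Mul(Add(Mul(-1, Add(84, -47)), 481), Mul(270, Pow(66, -1))) = Mul(Add(Mul(-1, 37), 481), Mul(270, Rational(1, 66))) = Mul(Add(-37, 481), Rational(45, 11)) = Mul(444, Rational(45, 11)) = Rational(19980, 11)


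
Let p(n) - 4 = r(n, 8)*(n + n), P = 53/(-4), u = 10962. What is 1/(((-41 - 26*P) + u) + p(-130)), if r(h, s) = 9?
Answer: 2/17859 ≈ 0.00011199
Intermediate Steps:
P = -53/4 (P = 53*(-1/4) = -53/4 ≈ -13.250)
p(n) = 4 + 18*n (p(n) = 4 + 9*(n + n) = 4 + 9*(2*n) = 4 + 18*n)
1/(((-41 - 26*P) + u) + p(-130)) = 1/(((-41 - 26*(-53/4)) + 10962) + (4 + 18*(-130))) = 1/(((-41 + 689/2) + 10962) + (4 - 2340)) = 1/((607/2 + 10962) - 2336) = 1/(22531/2 - 2336) = 1/(17859/2) = 2/17859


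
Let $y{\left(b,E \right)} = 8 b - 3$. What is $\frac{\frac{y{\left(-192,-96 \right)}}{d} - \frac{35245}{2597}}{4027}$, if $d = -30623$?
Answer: $- \frac{2898412}{863231747} \approx -0.0033576$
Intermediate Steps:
$y{\left(b,E \right)} = -3 + 8 b$
$\frac{\frac{y{\left(-192,-96 \right)}}{d} - \frac{35245}{2597}}{4027} = \frac{\frac{-3 + 8 \left(-192\right)}{-30623} - \frac{35245}{2597}}{4027} = \left(\left(-3 - 1536\right) \left(- \frac{1}{30623}\right) - \frac{95}{7}\right) \frac{1}{4027} = \left(\left(-1539\right) \left(- \frac{1}{30623}\right) - \frac{95}{7}\right) \frac{1}{4027} = \left(\frac{1539}{30623} - \frac{95}{7}\right) \frac{1}{4027} = \left(- \frac{2898412}{214361}\right) \frac{1}{4027} = - \frac{2898412}{863231747}$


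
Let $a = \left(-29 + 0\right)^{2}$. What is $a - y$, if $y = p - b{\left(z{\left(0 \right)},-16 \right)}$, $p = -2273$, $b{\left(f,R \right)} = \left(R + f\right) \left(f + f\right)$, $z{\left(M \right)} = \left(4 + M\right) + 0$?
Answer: $3018$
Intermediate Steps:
$a = 841$ ($a = \left(-29\right)^{2} = 841$)
$z{\left(M \right)} = 4 + M$
$b{\left(f,R \right)} = 2 f \left(R + f\right)$ ($b{\left(f,R \right)} = \left(R + f\right) 2 f = 2 f \left(R + f\right)$)
$y = -2177$ ($y = -2273 - 2 \left(4 + 0\right) \left(-16 + \left(4 + 0\right)\right) = -2273 - 2 \cdot 4 \left(-16 + 4\right) = -2273 - 2 \cdot 4 \left(-12\right) = -2273 - -96 = -2273 + 96 = -2177$)
$a - y = 841 - -2177 = 841 + 2177 = 3018$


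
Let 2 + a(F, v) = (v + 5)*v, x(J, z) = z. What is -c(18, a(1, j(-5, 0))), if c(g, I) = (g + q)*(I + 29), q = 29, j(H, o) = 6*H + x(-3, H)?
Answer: -50619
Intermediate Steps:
j(H, o) = 7*H (j(H, o) = 6*H + H = 7*H)
a(F, v) = -2 + v*(5 + v) (a(F, v) = -2 + (v + 5)*v = -2 + (5 + v)*v = -2 + v*(5 + v))
c(g, I) = (29 + I)*(29 + g) (c(g, I) = (g + 29)*(I + 29) = (29 + g)*(29 + I) = (29 + I)*(29 + g))
-c(18, a(1, j(-5, 0))) = -(841 + 29*(-2 + (7*(-5))² + 5*(7*(-5))) + 29*18 + (-2 + (7*(-5))² + 5*(7*(-5)))*18) = -(841 + 29*(-2 + (-35)² + 5*(-35)) + 522 + (-2 + (-35)² + 5*(-35))*18) = -(841 + 29*(-2 + 1225 - 175) + 522 + (-2 + 1225 - 175)*18) = -(841 + 29*1048 + 522 + 1048*18) = -(841 + 30392 + 522 + 18864) = -1*50619 = -50619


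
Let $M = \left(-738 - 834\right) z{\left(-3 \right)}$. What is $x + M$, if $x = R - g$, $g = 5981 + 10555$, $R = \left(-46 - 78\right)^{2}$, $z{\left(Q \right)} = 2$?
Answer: $-4304$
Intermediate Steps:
$R = 15376$ ($R = \left(-124\right)^{2} = 15376$)
$g = 16536$
$M = -3144$ ($M = \left(-738 - 834\right) 2 = \left(-1572\right) 2 = -3144$)
$x = -1160$ ($x = 15376 - 16536 = -1160$)
$x + M = -1160 - 3144 = -4304$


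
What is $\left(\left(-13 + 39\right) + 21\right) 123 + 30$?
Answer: $5811$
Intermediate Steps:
$\left(\left(-13 + 39\right) + 21\right) 123 + 30 = \left(26 + 21\right) 123 + 30 = 47 \cdot 123 + 30 = 5781 + 30 = 5811$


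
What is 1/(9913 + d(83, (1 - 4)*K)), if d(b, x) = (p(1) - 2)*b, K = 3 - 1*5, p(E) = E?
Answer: 1/9830 ≈ 0.00010173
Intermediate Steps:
K = -2 (K = 3 - 5 = -2)
d(b, x) = -b (d(b, x) = (1 - 2)*b = -b)
1/(9913 + d(83, (1 - 4)*K)) = 1/(9913 - 1*83) = 1/(9913 - 83) = 1/9830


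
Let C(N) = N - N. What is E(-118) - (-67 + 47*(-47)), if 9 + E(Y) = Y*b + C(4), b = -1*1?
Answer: 2385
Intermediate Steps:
b = -1
C(N) = 0
E(Y) = -9 - Y (E(Y) = -9 + (Y*(-1) + 0) = -9 + (-Y + 0) = -9 - Y)
E(-118) - (-67 + 47*(-47)) = (-9 - 1*(-118)) - (-67 + 47*(-47)) = (-9 + 118) - (-67 - 2209) = 109 - 1*(-2276) = 109 + 2276 = 2385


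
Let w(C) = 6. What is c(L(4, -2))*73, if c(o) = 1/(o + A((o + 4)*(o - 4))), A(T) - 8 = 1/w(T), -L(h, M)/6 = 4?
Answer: -438/95 ≈ -4.6105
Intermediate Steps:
L(h, M) = -24 (L(h, M) = -6*4 = -24)
A(T) = 49/6 (A(T) = 8 + 1/6 = 8 + ⅙ = 49/6)
c(o) = 1/(49/6 + o) (c(o) = 1/(o + 49/6) = 1/(49/6 + o))
c(L(4, -2))*73 = (6/(49 + 6*(-24)))*73 = (6/(49 - 144))*73 = (6/(-95))*73 = (6*(-1/95))*73 = -6/95*73 = -438/95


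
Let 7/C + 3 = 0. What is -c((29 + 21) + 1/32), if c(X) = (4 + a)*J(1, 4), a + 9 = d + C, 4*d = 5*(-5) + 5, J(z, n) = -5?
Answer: -185/3 ≈ -61.667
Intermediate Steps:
C = -7/3 (C = 7/(-3 + 0) = 7/(-3) = 7*(-1/3) = -7/3 ≈ -2.3333)
d = -5 (d = (5*(-5) + 5)/4 = (-25 + 5)/4 = (1/4)*(-20) = -5)
a = -49/3 (a = -9 + (-5 - 7/3) = -9 - 22/3 = -49/3 ≈ -16.333)
c(X) = 185/3 (c(X) = (4 - 49/3)*(-5) = -37/3*(-5) = 185/3)
-c((29 + 21) + 1/32) = -1*185/3 = -185/3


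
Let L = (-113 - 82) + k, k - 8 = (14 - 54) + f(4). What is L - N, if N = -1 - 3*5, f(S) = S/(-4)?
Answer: -212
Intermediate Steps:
f(S) = -S/4 (f(S) = S*(-¼) = -S/4)
k = -33 (k = 8 + ((14 - 54) - ¼*4) = 8 + (-40 - 1) = 8 - 41 = -33)
L = -228 (L = (-113 - 82) - 33 = -195 - 33 = -228)
N = -16 (N = -1 - 15 = -16)
L - N = -228 - 1*(-16) = -228 + 16 = -212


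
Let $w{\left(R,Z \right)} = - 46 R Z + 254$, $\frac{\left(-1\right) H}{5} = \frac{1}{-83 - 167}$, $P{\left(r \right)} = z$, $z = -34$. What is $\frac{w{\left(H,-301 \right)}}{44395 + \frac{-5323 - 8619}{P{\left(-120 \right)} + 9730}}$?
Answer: $\frac{64347504}{5380499725} \approx 0.011959$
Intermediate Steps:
$P{\left(r \right)} = -34$
$H = \frac{1}{50}$ ($H = - \frac{5}{-83 - 167} = - \frac{5}{-250} = \left(-5\right) \left(- \frac{1}{250}\right) = \frac{1}{50} \approx 0.02$)
$w{\left(R,Z \right)} = 254 - 46 R Z$ ($w{\left(R,Z \right)} = - 46 R Z + 254 = 254 - 46 R Z$)
$\frac{w{\left(H,-301 \right)}}{44395 + \frac{-5323 - 8619}{P{\left(-120 \right)} + 9730}} = \frac{254 - \frac{23}{25} \left(-301\right)}{44395 + \frac{-5323 - 8619}{-34 + 9730}} = \frac{254 + \frac{6923}{25}}{44395 - \frac{13942}{9696}} = \frac{13273}{25 \left(44395 - \frac{6971}{4848}\right)} = \frac{13273}{25 \cdot \frac{215219989}{4848}} = \frac{13273}{25} \cdot \frac{4848}{215219989} = \frac{64347504}{5380499725}$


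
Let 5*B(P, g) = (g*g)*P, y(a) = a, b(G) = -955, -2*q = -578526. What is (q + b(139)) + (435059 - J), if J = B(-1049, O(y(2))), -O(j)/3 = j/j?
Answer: 3626276/5 ≈ 7.2526e+5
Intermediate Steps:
q = 289263 (q = -½*(-578526) = 289263)
O(j) = -3 (O(j) = -3*j/j = -3*1 = -3)
B(P, g) = P*g²/5 (B(P, g) = ((g*g)*P)/5 = (g²*P)/5 = (P*g²)/5 = P*g²/5)
J = -9441/5 (J = (⅕)*(-1049)*(-3)² = (⅕)*(-1049)*9 = -9441/5 ≈ -1888.2)
(q + b(139)) + (435059 - J) = (289263 - 955) + (435059 - 1*(-9441/5)) = 288308 + (435059 + 9441/5) = 288308 + 2184736/5 = 3626276/5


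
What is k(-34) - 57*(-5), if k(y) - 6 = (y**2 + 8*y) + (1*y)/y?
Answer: 1176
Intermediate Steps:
k(y) = 7 + y**2 + 8*y (k(y) = 6 + ((y**2 + 8*y) + (1*y)/y) = 6 + ((y**2 + 8*y) + y/y) = 6 + ((y**2 + 8*y) + 1) = 6 + (1 + y**2 + 8*y) = 7 + y**2 + 8*y)
k(-34) - 57*(-5) = (7 + (-34)**2 + 8*(-34)) - 57*(-5) = (7 + 1156 - 272) - 1*(-285) = 891 + 285 = 1176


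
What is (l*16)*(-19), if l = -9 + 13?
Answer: -1216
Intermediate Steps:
l = 4
(l*16)*(-19) = (4*16)*(-19) = 64*(-19) = -1216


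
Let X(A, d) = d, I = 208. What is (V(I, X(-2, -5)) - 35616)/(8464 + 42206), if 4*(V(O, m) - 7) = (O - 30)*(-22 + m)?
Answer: -73621/101340 ≈ -0.72647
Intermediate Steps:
V(O, m) = 7 + (-30 + O)*(-22 + m)/4 (V(O, m) = 7 + ((O - 30)*(-22 + m))/4 = 7 + ((-30 + O)*(-22 + m))/4 = 7 + (-30 + O)*(-22 + m)/4)
(V(I, X(-2, -5)) - 35616)/(8464 + 42206) = ((172 - 15/2*(-5) - 11/2*208 + (¼)*208*(-5)) - 35616)/(8464 + 42206) = ((172 + 75/2 - 1144 - 260) - 35616)/50670 = (-2389/2 - 35616)*(1/50670) = -73621/2*1/50670 = -73621/101340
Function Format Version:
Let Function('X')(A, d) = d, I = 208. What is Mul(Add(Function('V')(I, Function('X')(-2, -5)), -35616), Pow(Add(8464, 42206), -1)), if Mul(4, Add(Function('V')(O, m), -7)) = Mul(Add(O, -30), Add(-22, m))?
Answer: Rational(-73621, 101340) ≈ -0.72647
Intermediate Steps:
Function('V')(O, m) = Add(7, Mul(Rational(1, 4), Add(-30, O), Add(-22, m))) (Function('V')(O, m) = Add(7, Mul(Rational(1, 4), Mul(Add(O, -30), Add(-22, m)))) = Add(7, Mul(Rational(1, 4), Mul(Add(-30, O), Add(-22, m)))) = Add(7, Mul(Rational(1, 4), Add(-30, O), Add(-22, m))))
Mul(Add(Function('V')(I, Function('X')(-2, -5)), -35616), Pow(Add(8464, 42206), -1)) = Mul(Add(Add(172, Mul(Rational(-15, 2), -5), Mul(Rational(-11, 2), 208), Mul(Rational(1, 4), 208, -5)), -35616), Pow(Add(8464, 42206), -1)) = Mul(Add(Add(172, Rational(75, 2), -1144, -260), -35616), Pow(50670, -1)) = Mul(Add(Rational(-2389, 2), -35616), Rational(1, 50670)) = Mul(Rational(-73621, 2), Rational(1, 50670)) = Rational(-73621, 101340)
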